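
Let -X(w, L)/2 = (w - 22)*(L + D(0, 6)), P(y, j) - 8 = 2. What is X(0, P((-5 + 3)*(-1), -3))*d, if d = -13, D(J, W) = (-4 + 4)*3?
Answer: -5720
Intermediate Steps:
P(y, j) = 10 (P(y, j) = 8 + 2 = 10)
D(J, W) = 0 (D(J, W) = 0*3 = 0)
X(w, L) = -2*L*(-22 + w) (X(w, L) = -2*(w - 22)*(L + 0) = -2*(-22 + w)*L = -2*L*(-22 + w))
X(0, P((-5 + 3)*(-1), -3))*d = (2*10*(22 - 1*0))*(-13) = (2*10*(22 + 0))*(-13) = (2*10*22)*(-13) = 440*(-13) = -5720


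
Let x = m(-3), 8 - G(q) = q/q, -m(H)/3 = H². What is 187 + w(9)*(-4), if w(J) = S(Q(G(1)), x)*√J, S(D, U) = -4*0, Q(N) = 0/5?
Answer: 187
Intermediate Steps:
m(H) = -3*H²
G(q) = 7 (G(q) = 8 - q/q = 8 - 1*1 = 8 - 1 = 7)
Q(N) = 0 (Q(N) = 0*(⅕) = 0)
x = -27 (x = -3*(-3)² = -3*9 = -27)
S(D, U) = 0
w(J) = 0 (w(J) = 0*√J = 0)
187 + w(9)*(-4) = 187 + 0*(-4) = 187 + 0 = 187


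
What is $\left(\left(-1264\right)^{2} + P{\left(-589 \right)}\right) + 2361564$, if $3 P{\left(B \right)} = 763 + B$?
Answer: $3959318$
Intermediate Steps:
$P{\left(B \right)} = \frac{763}{3} + \frac{B}{3}$ ($P{\left(B \right)} = \frac{763 + B}{3} = \frac{763}{3} + \frac{B}{3}$)
$\left(\left(-1264\right)^{2} + P{\left(-589 \right)}\right) + 2361564 = \left(\left(-1264\right)^{2} + \left(\frac{763}{3} + \frac{1}{3} \left(-589\right)\right)\right) + 2361564 = \left(1597696 + \left(\frac{763}{3} - \frac{589}{3}\right)\right) + 2361564 = \left(1597696 + 58\right) + 2361564 = 1597754 + 2361564 = 3959318$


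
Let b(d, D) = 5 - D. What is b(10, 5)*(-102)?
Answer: 0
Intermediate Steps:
b(10, 5)*(-102) = (5 - 1*5)*(-102) = (5 - 5)*(-102) = 0*(-102) = 0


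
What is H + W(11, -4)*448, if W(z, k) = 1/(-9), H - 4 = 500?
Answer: 4088/9 ≈ 454.22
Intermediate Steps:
H = 504 (H = 4 + 500 = 504)
W(z, k) = -1/9
H + W(11, -4)*448 = 504 - 1/9*448 = 504 - 448/9 = 4088/9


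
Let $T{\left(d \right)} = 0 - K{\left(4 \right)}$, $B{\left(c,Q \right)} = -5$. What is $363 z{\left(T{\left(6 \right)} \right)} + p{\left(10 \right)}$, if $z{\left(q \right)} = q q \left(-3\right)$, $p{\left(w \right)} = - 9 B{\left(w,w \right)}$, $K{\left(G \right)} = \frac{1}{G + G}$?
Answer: $\frac{1791}{64} \approx 27.984$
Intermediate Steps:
$K{\left(G \right)} = \frac{1}{2 G}$
$p{\left(w \right)} = 45$ ($p{\left(w \right)} = \left(-9\right) \left(-5\right) = 45$)
$T{\left(d \right)} = - \frac{1}{8}$ ($T{\left(d \right)} = 0 - \frac{1}{2 \cdot 4} = 0 - \frac{1}{2} \cdot \frac{1}{4} = 0 - \frac{1}{8} = - \frac{1}{8}$)
$z{\left(q \right)} = - 3 q^{2}$ ($z{\left(q \right)} = q^{2} \left(-3\right) = - 3 q^{2}$)
$363 z{\left(T{\left(6 \right)} \right)} + p{\left(10 \right)} = 363 \left(- 3 \left(- \frac{1}{8}\right)^{2}\right) + 45 = 363 \left(\left(-3\right) \frac{1}{64}\right) + 45 = 363 \left(- \frac{3}{64}\right) + 45 = - \frac{1089}{64} + 45 = \frac{1791}{64}$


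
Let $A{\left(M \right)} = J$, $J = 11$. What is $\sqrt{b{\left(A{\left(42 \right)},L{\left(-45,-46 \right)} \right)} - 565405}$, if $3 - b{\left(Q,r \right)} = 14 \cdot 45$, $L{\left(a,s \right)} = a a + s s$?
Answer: $4 i \sqrt{35377} \approx 752.35 i$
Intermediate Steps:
$A{\left(M \right)} = 11$
$L{\left(a,s \right)} = a^{2} + s^{2}$
$b{\left(Q,r \right)} = -627$ ($b{\left(Q,r \right)} = 3 - 14 \cdot 45 = 3 - 630 = -627$)
$\sqrt{b{\left(A{\left(42 \right)},L{\left(-45,-46 \right)} \right)} - 565405} = \sqrt{-627 - 565405} = \sqrt{-566032} = 4 i \sqrt{35377}$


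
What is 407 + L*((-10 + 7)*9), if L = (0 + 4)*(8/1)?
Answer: -457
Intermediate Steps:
L = 32 (L = 4*(8*1) = 4*8 = 32)
407 + L*((-10 + 7)*9) = 407 + 32*((-10 + 7)*9) = 407 + 32*(-3*9) = 407 + 32*(-27) = 407 - 864 = -457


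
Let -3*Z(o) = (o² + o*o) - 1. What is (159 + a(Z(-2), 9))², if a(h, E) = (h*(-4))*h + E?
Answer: 1731856/81 ≈ 21381.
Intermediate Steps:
Z(o) = ⅓ - 2*o²/3 (Z(o) = -((o² + o*o) - 1)/3 = -((o² + o²) - 1)/3 = -(2*o² - 1)/3 = -(-1 + 2*o²)/3 = ⅓ - 2*o²/3)
a(h, E) = E - 4*h² (a(h, E) = (-4*h)*h + E = -4*h² + E = E - 4*h²)
(159 + a(Z(-2), 9))² = (159 + (9 - 4*(⅓ - ⅔*(-2)²)²))² = (159 + (9 - 4*(⅓ - ⅔*4)²))² = (159 + (9 - 4*(⅓ - 8/3)²))² = (159 + (9 - 4*(-7/3)²))² = (159 + (9 - 4*49/9))² = (159 + (9 - 196/9))² = (159 - 115/9)² = (1316/9)² = 1731856/81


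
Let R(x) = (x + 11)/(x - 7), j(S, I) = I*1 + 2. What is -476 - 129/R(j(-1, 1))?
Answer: -3074/7 ≈ -439.14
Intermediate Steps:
j(S, I) = 2 + I (j(S, I) = I + 2 = 2 + I)
R(x) = (11 + x)/(-7 + x)
-476 - 129/R(j(-1, 1)) = -476 - 129*(-7 + (2 + 1))/(11 + (2 + 1)) = -476 - 129*(-7 + 3)/(11 + 3) = -476 - 129/(14/(-4)) = -476 - 129/((-¼*14)) = -476 - 129/(-7/2) = -476 - 129*(-2/7) = -476 + 258/7 = -3074/7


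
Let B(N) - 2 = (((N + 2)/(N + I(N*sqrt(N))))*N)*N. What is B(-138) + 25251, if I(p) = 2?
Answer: 44297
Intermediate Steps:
B(N) = 2 + N**2 (B(N) = 2 + (((N + 2)/(N + 2))*N)*N = 2 + (((2 + N)/(2 + N))*N)*N = 2 + (1*N)*N = 2 + N*N = 2 + N**2)
B(-138) + 25251 = (2 + (-138)**2) + 25251 = (2 + 19044) + 25251 = 19046 + 25251 = 44297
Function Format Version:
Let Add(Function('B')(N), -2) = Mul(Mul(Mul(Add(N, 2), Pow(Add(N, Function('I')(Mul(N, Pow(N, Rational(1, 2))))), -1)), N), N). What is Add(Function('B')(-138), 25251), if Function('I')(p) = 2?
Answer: 44297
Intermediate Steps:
Function('B')(N) = Add(2, Pow(N, 2)) (Function('B')(N) = Add(2, Mul(Mul(Mul(Add(N, 2), Pow(Add(N, 2), -1)), N), N)) = Add(2, Mul(Mul(Mul(Add(2, N), Pow(Add(2, N), -1)), N), N)) = Add(2, Mul(Mul(1, N), N)) = Add(2, Mul(N, N)) = Add(2, Pow(N, 2)))
Add(Function('B')(-138), 25251) = Add(Add(2, Pow(-138, 2)), 25251) = Add(Add(2, 19044), 25251) = Add(19046, 25251) = 44297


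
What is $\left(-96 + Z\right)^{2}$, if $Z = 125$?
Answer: $841$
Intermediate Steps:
$\left(-96 + Z\right)^{2} = \left(-96 + 125\right)^{2} = 29^{2} = 841$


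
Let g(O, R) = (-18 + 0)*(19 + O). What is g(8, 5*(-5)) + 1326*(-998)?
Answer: -1323834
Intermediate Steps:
g(O, R) = -342 - 18*O (g(O, R) = -18*(19 + O) = -342 - 18*O)
g(8, 5*(-5)) + 1326*(-998) = (-342 - 18*8) + 1326*(-998) = (-342 - 144) - 1323348 = -486 - 1323348 = -1323834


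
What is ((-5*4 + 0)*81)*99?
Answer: -160380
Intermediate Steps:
((-5*4 + 0)*81)*99 = ((-20 + 0)*81)*99 = -20*81*99 = -1620*99 = -160380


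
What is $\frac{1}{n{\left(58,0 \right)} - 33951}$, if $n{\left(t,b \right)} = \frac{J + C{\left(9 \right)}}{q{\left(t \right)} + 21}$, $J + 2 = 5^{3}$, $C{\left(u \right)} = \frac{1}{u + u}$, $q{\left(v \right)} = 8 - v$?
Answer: $- \frac{522}{17724637} \approx -2.9451 \cdot 10^{-5}$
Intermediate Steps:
$C{\left(u \right)} = \frac{1}{2 u}$
$J = 123$ ($J = -2 + 5^{3} = -2 + 125 = 123$)
$n{\left(t,b \right)} = \frac{2215}{18 \left(29 - t\right)}$ ($n{\left(t,b \right)} = \frac{123 + \frac{1}{2 \cdot 9}}{\left(8 - t\right) + 21} = \frac{123 + \frac{1}{2} \cdot \frac{1}{9}}{29 - t} = \frac{123 + \frac{1}{18}}{29 - t} = \frac{2215}{18 \left(29 - t\right)}$)
$\frac{1}{n{\left(58,0 \right)} - 33951} = \frac{1}{- \frac{2215}{-522 + 18 \cdot 58} - 33951} = \frac{1}{- \frac{2215}{-522 + 1044} - 33951} = \frac{1}{- \frac{2215}{522} - 33951} = \frac{1}{- \frac{17724637}{522}} = - \frac{522}{17724637}$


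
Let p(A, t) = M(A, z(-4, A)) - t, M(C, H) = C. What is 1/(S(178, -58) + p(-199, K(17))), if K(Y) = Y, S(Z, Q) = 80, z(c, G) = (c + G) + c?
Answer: -1/136 ≈ -0.0073529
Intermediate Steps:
z(c, G) = G + 2*c (z(c, G) = (G + c) + c = G + 2*c)
p(A, t) = A - t
1/(S(178, -58) + p(-199, K(17))) = 1/(80 + (-199 - 1*17)) = 1/(80 + (-199 - 17)) = 1/(80 - 216) = 1/(-136) = -1/136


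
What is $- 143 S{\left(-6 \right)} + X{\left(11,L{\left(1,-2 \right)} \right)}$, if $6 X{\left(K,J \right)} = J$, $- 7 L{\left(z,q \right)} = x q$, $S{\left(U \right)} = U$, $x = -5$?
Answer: $\frac{18013}{21} \approx 857.76$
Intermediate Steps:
$L{\left(z,q \right)} = \frac{5 q}{7}$ ($L{\left(z,q \right)} = - \frac{\left(-5\right) q}{7} = \frac{5 q}{7}$)
$X{\left(K,J \right)} = \frac{J}{6}$
$- 143 S{\left(-6 \right)} + X{\left(11,L{\left(1,-2 \right)} \right)} = \left(-143\right) \left(-6\right) + \frac{\frac{5}{7} \left(-2\right)}{6} = 858 + \frac{1}{6} \left(- \frac{10}{7}\right) = 858 - \frac{5}{21} = \frac{18013}{21}$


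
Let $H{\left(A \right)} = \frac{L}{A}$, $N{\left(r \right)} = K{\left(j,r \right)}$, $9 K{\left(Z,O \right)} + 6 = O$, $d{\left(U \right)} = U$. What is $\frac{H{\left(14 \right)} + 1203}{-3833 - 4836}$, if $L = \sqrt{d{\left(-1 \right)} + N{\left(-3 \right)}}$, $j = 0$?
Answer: $- \frac{1203}{8669} - \frac{i \sqrt{2}}{121366} \approx -0.13877 - 1.1652 \cdot 10^{-5} i$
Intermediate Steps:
$K{\left(Z,O \right)} = - \frac{2}{3} + \frac{O}{9}$
$N{\left(r \right)} = - \frac{2}{3} + \frac{r}{9}$
$L = i \sqrt{2}$ ($L = \sqrt{-1 + \left(- \frac{2}{3} + \frac{1}{9} \left(-3\right)\right)} = \sqrt{-1 - 1} = \sqrt{-2} = i \sqrt{2} \approx 1.4142 i$)
$H{\left(A \right)} = \frac{i \sqrt{2}}{A}$
$\frac{H{\left(14 \right)} + 1203}{-3833 - 4836} = \frac{\frac{i \sqrt{2}}{14} + 1203}{-3833 - 4836} = \frac{i \sqrt{2} \cdot \frac{1}{14} + 1203}{-8669} = \left(\frac{i \sqrt{2}}{14} + 1203\right) \left(- \frac{1}{8669}\right) = \left(1203 + \frac{i \sqrt{2}}{14}\right) \left(- \frac{1}{8669}\right) = - \frac{1203}{8669} - \frac{i \sqrt{2}}{121366}$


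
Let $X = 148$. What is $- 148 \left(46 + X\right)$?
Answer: $-28712$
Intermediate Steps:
$- 148 \left(46 + X\right) = - 148 \left(46 + 148\right) = \left(-148\right) 194 = -28712$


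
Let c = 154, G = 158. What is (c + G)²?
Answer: 97344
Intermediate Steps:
(c + G)² = (154 + 158)² = 312² = 97344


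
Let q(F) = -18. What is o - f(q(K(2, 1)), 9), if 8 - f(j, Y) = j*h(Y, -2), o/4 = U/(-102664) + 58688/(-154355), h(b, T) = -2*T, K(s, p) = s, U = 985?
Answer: -323111218907/3961675430 ≈ -81.559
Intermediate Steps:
o = -6177184507/3961675430 (o = 4*(985/(-102664) + 58688/(-154355)) = 4*(985*(-1/102664) + 58688*(-1/154355)) = 4*(-985/102664 - 58688/154355) = 4*(-6177184507/15846701720) = -6177184507/3961675430 ≈ -1.5592)
f(j, Y) = 8 - 4*j (f(j, Y) = 8 - j*(-2*(-2)) = 8 - j*4 = 8 - 4*j)
o - f(q(K(2, 1)), 9) = -6177184507/3961675430 - (8 - 4*(-18)) = -6177184507/3961675430 - (8 + 72) = -6177184507/3961675430 - 1*80 = -6177184507/3961675430 - 80 = -323111218907/3961675430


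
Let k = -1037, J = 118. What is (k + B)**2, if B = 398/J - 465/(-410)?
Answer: 24952033030401/23406244 ≈ 1.0660e+6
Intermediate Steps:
B = 21805/4838 (B = 398/118 - 465/(-410) = 398*(1/118) - 465*(-1/410) = 199/59 + 93/82 = 21805/4838 ≈ 4.5070)
(k + B)**2 = (-1037 + 21805/4838)**2 = (-4995201/4838)**2 = 24952033030401/23406244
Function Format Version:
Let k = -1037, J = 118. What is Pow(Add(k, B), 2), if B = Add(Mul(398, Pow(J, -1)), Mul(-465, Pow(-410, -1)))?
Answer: Rational(24952033030401, 23406244) ≈ 1.0660e+6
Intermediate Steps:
B = Rational(21805, 4838) (B = Add(Mul(398, Pow(118, -1)), Mul(-465, Pow(-410, -1))) = Add(Mul(398, Rational(1, 118)), Mul(-465, Rational(-1, 410))) = Add(Rational(199, 59), Rational(93, 82)) = Rational(21805, 4838) ≈ 4.5070)
Pow(Add(k, B), 2) = Pow(Add(-1037, Rational(21805, 4838)), 2) = Pow(Rational(-4995201, 4838), 2) = Rational(24952033030401, 23406244)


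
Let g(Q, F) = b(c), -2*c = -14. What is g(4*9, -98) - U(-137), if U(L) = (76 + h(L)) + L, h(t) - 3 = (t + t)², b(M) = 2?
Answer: -75016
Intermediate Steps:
c = 7 (c = -½*(-14) = 7)
h(t) = 3 + 4*t² (h(t) = 3 + (t + t)² = 3 + (2*t)² = 3 + 4*t²)
g(Q, F) = 2
U(L) = 79 + L + 4*L² (U(L) = (76 + (3 + 4*L²)) + L = (79 + 4*L²) + L = 79 + L + 4*L²)
g(4*9, -98) - U(-137) = 2 - (79 - 137 + 4*(-137)²) = 2 - (79 - 137 + 4*18769) = 2 - (79 - 137 + 75076) = 2 - 1*75018 = 2 - 75018 = -75016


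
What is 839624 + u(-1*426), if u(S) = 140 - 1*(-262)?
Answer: 840026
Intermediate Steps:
u(S) = 402 (u(S) = 140 + 262 = 402)
839624 + u(-1*426) = 839624 + 402 = 840026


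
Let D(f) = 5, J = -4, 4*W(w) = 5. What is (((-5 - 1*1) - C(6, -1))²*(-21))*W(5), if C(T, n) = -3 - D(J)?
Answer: -105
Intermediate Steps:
W(w) = 5/4 (W(w) = (¼)*5 = 5/4)
C(T, n) = -8 (C(T, n) = -3 - 1*5 = -3 - 5 = -8)
(((-5 - 1*1) - C(6, -1))²*(-21))*W(5) = (((-5 - 1*1) - 1*(-8))²*(-21))*(5/4) = (((-5 - 1) + 8)²*(-21))*(5/4) = ((-6 + 8)²*(-21))*(5/4) = (2²*(-21))*(5/4) = (4*(-21))*(5/4) = -84*5/4 = -105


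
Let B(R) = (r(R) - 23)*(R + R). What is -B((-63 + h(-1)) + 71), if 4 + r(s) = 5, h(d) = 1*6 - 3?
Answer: 484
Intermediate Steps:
h(d) = 3 (h(d) = 6 - 3 = 3)
r(s) = 1 (r(s) = -4 + 5 = 1)
B(R) = -44*R (B(R) = (1 - 23)*(R + R) = -44*R)
-B((-63 + h(-1)) + 71) = -(-44)*((-63 + 3) + 71) = -(-44)*(-60 + 71) = -(-44)*11 = -1*(-484) = 484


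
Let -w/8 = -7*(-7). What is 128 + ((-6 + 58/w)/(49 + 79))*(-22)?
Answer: 1618887/12544 ≈ 129.06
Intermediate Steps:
w = -392 (w = -(-56)*(-7) = -8*49 = -392)
128 + ((-6 + 58/w)/(49 + 79))*(-22) = 128 + ((-6 + 58/(-392))/(49 + 79))*(-22) = 128 + ((-6 + 58*(-1/392))/128)*(-22) = 128 + ((-6 - 29/196)*(1/128))*(-22) = 128 - 1205/196*1/128*(-22) = 128 - 1205/25088*(-22) = 128 + 13255/12544 = 1618887/12544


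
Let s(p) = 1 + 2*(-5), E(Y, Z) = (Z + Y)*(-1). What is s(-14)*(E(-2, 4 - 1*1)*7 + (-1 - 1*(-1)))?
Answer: 63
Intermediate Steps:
E(Y, Z) = -Y - Z (E(Y, Z) = (Y + Z)*(-1) = -Y - Z)
s(p) = -9 (s(p) = 1 - 10 = -9)
s(-14)*(E(-2, 4 - 1*1)*7 + (-1 - 1*(-1))) = -9*((-1*(-2) - (4 - 1*1))*7 + (-1 - 1*(-1))) = -9*((2 - (4 - 1))*7 + (-1 + 1)) = -9*((2 - 1*3)*7 + 0) = -9*((2 - 3)*7 + 0) = -9*(-1*7 + 0) = -9*(-7 + 0) = -9*(-7) = 63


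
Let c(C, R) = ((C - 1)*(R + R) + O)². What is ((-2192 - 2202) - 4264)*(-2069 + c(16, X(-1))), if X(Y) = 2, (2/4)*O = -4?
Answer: -5497830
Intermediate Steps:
O = -8 (O = 2*(-4) = -8)
c(C, R) = (-8 + 2*R*(-1 + C))² (c(C, R) = ((C - 1)*(R + R) - 8)² = ((-1 + C)*(2*R) - 8)² = (2*R*(-1 + C) - 8)² = (-8 + 2*R*(-1 + C))²)
((-2192 - 2202) - 4264)*(-2069 + c(16, X(-1))) = ((-2192 - 2202) - 4264)*(-2069 + 4*(4 + 2 - 1*16*2)²) = (-4394 - 4264)*(-2069 + 4*(4 + 2 - 32)²) = -8658*(-2069 + 4*(-26)²) = -8658*(-2069 + 4*676) = -8658*(-2069 + 2704) = -8658*635 = -5497830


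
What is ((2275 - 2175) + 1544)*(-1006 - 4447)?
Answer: -8964732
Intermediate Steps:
((2275 - 2175) + 1544)*(-1006 - 4447) = (100 + 1544)*(-5453) = 1644*(-5453) = -8964732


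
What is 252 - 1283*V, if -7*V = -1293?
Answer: -1657155/7 ≈ -2.3674e+5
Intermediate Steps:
V = 1293/7 (V = -⅐*(-1293) = 1293/7 ≈ 184.71)
252 - 1283*V = 252 - 1283*1293/7 = 252 - 1658919/7 = -1657155/7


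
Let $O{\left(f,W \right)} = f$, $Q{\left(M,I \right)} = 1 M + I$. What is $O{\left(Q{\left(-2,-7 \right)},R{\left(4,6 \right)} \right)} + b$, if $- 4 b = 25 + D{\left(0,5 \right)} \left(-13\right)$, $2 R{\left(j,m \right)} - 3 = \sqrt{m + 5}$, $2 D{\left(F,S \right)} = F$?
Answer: $- \frac{61}{4} \approx -15.25$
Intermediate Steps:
$D{\left(F,S \right)} = \frac{F}{2}$
$Q{\left(M,I \right)} = I + M$ ($Q{\left(M,I \right)} = M + I = I + M$)
$R{\left(j,m \right)} = \frac{3}{2} + \frac{\sqrt{5 + m}}{2}$ ($R{\left(j,m \right)} = \frac{3}{2} + \frac{\sqrt{m + 5}}{2} = \frac{3}{2} + \frac{\sqrt{5 + m}}{2}$)
$b = - \frac{25}{4}$ ($b = - \frac{25 + \frac{1}{2} \cdot 0 \left(-13\right)}{4} = - \frac{25 + 0 \left(-13\right)}{4} = - \frac{25 + 0}{4} = \left(- \frac{1}{4}\right) 25 = - \frac{25}{4} \approx -6.25$)
$O{\left(Q{\left(-2,-7 \right)},R{\left(4,6 \right)} \right)} + b = \left(-7 - 2\right) - \frac{25}{4} = -9 - \frac{25}{4} = - \frac{61}{4}$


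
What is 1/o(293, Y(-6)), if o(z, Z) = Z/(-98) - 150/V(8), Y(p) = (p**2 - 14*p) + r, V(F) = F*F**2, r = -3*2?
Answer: -12544/18267 ≈ -0.68670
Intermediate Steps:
r = -6
V(F) = F**3
Y(p) = -6 + p**2 - 14*p (Y(p) = (p**2 - 14*p) - 6 = -6 + p**2 - 14*p)
o(z, Z) = -75/256 - Z/98 (o(z, Z) = Z/(-98) - 150/(8**3) = Z*(-1/98) - 150/512 = -Z/98 - 150*1/512 = -Z/98 - 75/256 = -75/256 - Z/98)
1/o(293, Y(-6)) = 1/(-75/256 - (-6 + (-6)**2 - 14*(-6))/98) = 1/(-75/256 - (-6 + 36 + 84)/98) = 1/(-75/256 - 1/98*114) = 1/(-75/256 - 57/49) = 1/(-18267/12544) = -12544/18267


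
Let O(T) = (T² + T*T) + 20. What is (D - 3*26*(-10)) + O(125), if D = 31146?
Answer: 63196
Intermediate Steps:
O(T) = 20 + 2*T² (O(T) = (T² + T²) + 20 = 2*T² + 20 = 20 + 2*T²)
(D - 3*26*(-10)) + O(125) = (31146 - 3*26*(-10)) + (20 + 2*125²) = (31146 - 78*(-10)) + (20 + 2*15625) = (31146 + 780) + (20 + 31250) = 31926 + 31270 = 63196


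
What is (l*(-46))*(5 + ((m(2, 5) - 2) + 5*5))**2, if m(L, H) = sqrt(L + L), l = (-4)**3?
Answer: 2649600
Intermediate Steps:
l = -64
m(L, H) = sqrt(2)*sqrt(L) (m(L, H) = sqrt(2*L) = sqrt(2)*sqrt(L))
(l*(-46))*(5 + ((m(2, 5) - 2) + 5*5))**2 = (-64*(-46))*(5 + ((sqrt(2)*sqrt(2) - 2) + 5*5))**2 = 2944*(5 + ((2 - 2) + 25))**2 = 2944*(5 + (0 + 25))**2 = 2944*(5 + 25)**2 = 2944*30**2 = 2944*900 = 2649600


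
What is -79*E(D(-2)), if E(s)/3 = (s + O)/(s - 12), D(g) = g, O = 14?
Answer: 1422/7 ≈ 203.14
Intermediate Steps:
E(s) = 3*(14 + s)/(-12 + s) (E(s) = 3*((s + 14)/(s - 12)) = 3*((14 + s)/(-12 + s)) = 3*(14 + s)/(-12 + s))
-79*E(D(-2)) = -237*(14 - 2)/(-12 - 2) = -237*12/(-14) = -237*(-1)*12/14 = -79*(-18/7) = 1422/7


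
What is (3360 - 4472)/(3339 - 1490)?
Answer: -1112/1849 ≈ -0.60141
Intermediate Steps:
(3360 - 4472)/(3339 - 1490) = -1112/1849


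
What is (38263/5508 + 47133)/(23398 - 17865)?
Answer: 23604257/2770524 ≈ 8.5198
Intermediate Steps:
(38263/5508 + 47133)/(23398 - 17865) = (38263*(1/5508) + 47133)/5533 = (38263/5508 + 47133)*(1/5533) = (259646827/5508)*(1/5533) = 23604257/2770524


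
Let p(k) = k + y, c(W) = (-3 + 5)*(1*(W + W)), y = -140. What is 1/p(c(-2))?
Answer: -1/148 ≈ -0.0067568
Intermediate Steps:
c(W) = 4*W (c(W) = 2*(1*(2*W)) = 2*(2*W) = 4*W)
p(k) = -140 + k (p(k) = k - 140 = -140 + k)
1/p(c(-2)) = 1/(-140 + 4*(-2)) = 1/(-140 - 8) = 1/(-148) = -1/148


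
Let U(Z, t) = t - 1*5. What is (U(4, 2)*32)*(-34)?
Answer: 3264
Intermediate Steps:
U(Z, t) = -5 + t (U(Z, t) = t - 5 = -5 + t)
(U(4, 2)*32)*(-34) = ((-5 + 2)*32)*(-34) = -3*32*(-34) = -96*(-34) = 3264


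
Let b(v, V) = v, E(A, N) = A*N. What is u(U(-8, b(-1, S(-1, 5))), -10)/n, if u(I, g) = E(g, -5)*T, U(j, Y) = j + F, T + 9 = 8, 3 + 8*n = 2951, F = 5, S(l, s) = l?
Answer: -100/737 ≈ -0.13569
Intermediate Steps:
n = 737/2 (n = -3/8 + (1/8)*2951 = -3/8 + 2951/8 = 737/2 ≈ 368.50)
T = -1 (T = -9 + 8 = -1)
U(j, Y) = 5 + j (U(j, Y) = j + 5 = 5 + j)
u(I, g) = 5*g (u(I, g) = (g*(-5))*(-1) = -5*g*(-1) = 5*g)
u(U(-8, b(-1, S(-1, 5))), -10)/n = (5*(-10))/(737/2) = -50*2/737 = -100/737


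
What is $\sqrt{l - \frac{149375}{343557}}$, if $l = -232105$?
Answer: $\frac{2 i \sqrt{760992562746695}}{114519} \approx 481.77 i$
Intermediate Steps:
$\sqrt{l - \frac{149375}{343557}} = \sqrt{-232105 - \frac{149375}{343557}} = \sqrt{- \frac{79741446860}{343557}} = \frac{2 i \sqrt{760992562746695}}{114519}$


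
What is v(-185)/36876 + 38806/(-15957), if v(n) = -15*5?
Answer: -477402277/196143444 ≈ -2.4339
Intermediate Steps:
v(n) = -75
v(-185)/36876 + 38806/(-15957) = -75/36876 + 38806/(-15957) = -75*1/36876 + 38806*(-1/15957) = -25/12292 - 38806/15957 = -477402277/196143444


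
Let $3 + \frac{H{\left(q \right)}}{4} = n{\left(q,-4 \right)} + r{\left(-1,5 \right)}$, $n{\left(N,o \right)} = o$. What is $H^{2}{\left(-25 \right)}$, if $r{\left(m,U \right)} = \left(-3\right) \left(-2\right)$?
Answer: $16$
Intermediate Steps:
$r{\left(m,U \right)} = 6$
$H{\left(q \right)} = -4$ ($H{\left(q \right)} = -12 + 4 \left(-4 + 6\right) = -12 + 4 \cdot 2 = -12 + 8 = -4$)
$H^{2}{\left(-25 \right)} = \left(-4\right)^{2} = 16$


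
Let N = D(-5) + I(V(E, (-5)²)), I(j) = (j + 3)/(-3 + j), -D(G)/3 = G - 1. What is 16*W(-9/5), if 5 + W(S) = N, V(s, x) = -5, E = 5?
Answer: 212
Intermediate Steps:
D(G) = 3 - 3*G (D(G) = -3*(G - 1) = -3*(-1 + G) = 3 - 3*G)
I(j) = (3 + j)/(-3 + j)
N = 73/4 (N = (3 - 3*(-5)) + (3 - 5)/(-3 - 5) = (3 + 15) - 2/(-8) = 18 - ⅛*(-2) = 18 + ¼ = 73/4 ≈ 18.250)
W(S) = 53/4 (W(S) = -5 + 73/4 = 53/4)
16*W(-9/5) = 16*(53/4) = 212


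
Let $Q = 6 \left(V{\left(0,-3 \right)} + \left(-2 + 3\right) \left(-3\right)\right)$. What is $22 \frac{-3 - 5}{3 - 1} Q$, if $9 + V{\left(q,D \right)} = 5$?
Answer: $3696$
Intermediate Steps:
$V{\left(q,D \right)} = -4$ ($V{\left(q,D \right)} = -9 + 5 = -4$)
$Q = -42$ ($Q = 6 \left(-4 + \left(-2 + 3\right) \left(-3\right)\right) = 6 \left(-4 + 1 \left(-3\right)\right) = 6 \left(-4 - 3\right) = 6 \left(-7\right) = -42$)
$22 \frac{-3 - 5}{3 - 1} Q = 22 \frac{-3 - 5}{3 - 1} \left(-42\right) = 22 \left(- \frac{8}{2}\right) \left(-42\right) = 22 \left(\left(-8\right) \frac{1}{2}\right) \left(-42\right) = 22 \left(-4\right) \left(-42\right) = \left(-88\right) \left(-42\right) = 3696$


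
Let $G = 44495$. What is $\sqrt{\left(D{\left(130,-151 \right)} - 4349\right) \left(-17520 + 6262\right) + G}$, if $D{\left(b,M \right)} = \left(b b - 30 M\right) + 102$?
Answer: $i \sqrt{193401719} \approx 13907.0 i$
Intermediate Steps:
$D{\left(b,M \right)} = 102 + b^{2} - 30 M$ ($D{\left(b,M \right)} = \left(b^{2} - 30 M\right) + 102 = 102 + b^{2} - 30 M$)
$\sqrt{\left(D{\left(130,-151 \right)} - 4349\right) \left(-17520 + 6262\right) + G} = \sqrt{\left(\left(102 + 130^{2} - -4530\right) - 4349\right) \left(-17520 + 6262\right) + 44495} = \sqrt{\left(\left(102 + 16900 + 4530\right) - 4349\right) \left(-11258\right) + 44495} = \sqrt{\left(21532 - 4349\right) \left(-11258\right) + 44495} = \sqrt{17183 \left(-11258\right) + 44495} = \sqrt{-193446214 + 44495} = \sqrt{-193401719} = i \sqrt{193401719}$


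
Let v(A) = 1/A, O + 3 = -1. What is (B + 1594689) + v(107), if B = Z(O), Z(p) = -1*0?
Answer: 170631724/107 ≈ 1.5947e+6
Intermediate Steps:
O = -4 (O = -3 - 1 = -4)
Z(p) = 0
B = 0
(B + 1594689) + v(107) = (0 + 1594689) + 1/107 = 1594689 + 1/107 = 170631724/107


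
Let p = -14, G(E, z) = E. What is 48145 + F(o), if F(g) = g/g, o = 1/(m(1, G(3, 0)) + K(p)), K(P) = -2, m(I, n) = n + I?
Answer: 48146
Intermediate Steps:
m(I, n) = I + n
o = ½ (o = 1/((1 + 3) - 2) = 1/(4 - 2) = 1/2 = ½ ≈ 0.50000)
F(g) = 1
48145 + F(o) = 48145 + 1 = 48146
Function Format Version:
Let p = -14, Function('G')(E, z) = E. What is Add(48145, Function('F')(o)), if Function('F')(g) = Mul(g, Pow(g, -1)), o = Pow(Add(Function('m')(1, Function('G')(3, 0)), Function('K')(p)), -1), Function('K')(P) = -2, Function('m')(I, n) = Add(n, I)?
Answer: 48146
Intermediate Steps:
Function('m')(I, n) = Add(I, n)
o = Rational(1, 2) (o = Pow(Add(Add(1, 3), -2), -1) = Pow(Add(4, -2), -1) = Pow(2, -1) = Rational(1, 2) ≈ 0.50000)
Function('F')(g) = 1
Add(48145, Function('F')(o)) = Add(48145, 1) = 48146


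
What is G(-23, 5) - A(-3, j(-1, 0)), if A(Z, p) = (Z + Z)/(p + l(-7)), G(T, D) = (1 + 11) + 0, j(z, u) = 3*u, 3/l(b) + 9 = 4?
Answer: 2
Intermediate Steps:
l(b) = -⅗ (l(b) = 3/(-9 + 4) = 3/(-5) = 3*(-⅕) = -⅗)
G(T, D) = 12 (G(T, D) = 12 + 0 = 12)
A(Z, p) = 2*Z/(-⅗ + p) (A(Z, p) = (Z + Z)/(p - ⅗) = (2*Z)/(-⅗ + p) = 2*Z/(-⅗ + p))
G(-23, 5) - A(-3, j(-1, 0)) = 12 - 10*(-3)/(-3 + 5*(3*0)) = 12 - 10*(-3)/(-3 + 5*0) = 12 - 10*(-3)/(-3 + 0) = 12 - 10*(-3)/(-3) = 12 - 10*(-3)*(-1)/3 = 12 - 1*10 = 12 - 10 = 2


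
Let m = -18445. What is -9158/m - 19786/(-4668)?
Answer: 203851157/43050630 ≈ 4.7351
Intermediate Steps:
-9158/m - 19786/(-4668) = -9158/(-18445) - 19786/(-4668) = -9158*(-1/18445) - 19786*(-1/4668) = 9158/18445 + 9893/2334 = 203851157/43050630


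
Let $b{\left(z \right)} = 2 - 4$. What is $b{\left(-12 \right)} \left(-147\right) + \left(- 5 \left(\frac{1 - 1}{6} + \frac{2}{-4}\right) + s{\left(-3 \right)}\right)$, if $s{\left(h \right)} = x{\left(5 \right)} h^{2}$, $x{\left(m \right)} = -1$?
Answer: $\frac{575}{2} \approx 287.5$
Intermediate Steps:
$b{\left(z \right)} = -2$
$s{\left(h \right)} = - h^{2}$
$b{\left(-12 \right)} \left(-147\right) + \left(- 5 \left(\frac{1 - 1}{6} + \frac{2}{-4}\right) + s{\left(-3 \right)}\right) = \left(-2\right) \left(-147\right) - \left(9 + 5 \left(\frac{1 - 1}{6} + \frac{2}{-4}\right)\right) = 294 - \left(9 + 5 \left(0 \cdot \frac{1}{6} + 2 \left(- \frac{1}{4}\right)\right)\right) = 294 - \left(9 + 5 \left(0 - \frac{1}{2}\right)\right) = 294 - \frac{13}{2} = \frac{575}{2}$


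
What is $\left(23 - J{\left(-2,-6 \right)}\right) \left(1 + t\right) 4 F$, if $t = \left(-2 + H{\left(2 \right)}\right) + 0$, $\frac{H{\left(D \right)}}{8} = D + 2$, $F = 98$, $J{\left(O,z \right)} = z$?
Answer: $352408$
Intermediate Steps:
$H{\left(D \right)} = 16 + 8 D$ ($H{\left(D \right)} = 8 \left(D + 2\right) = 8 \left(2 + D\right) = 16 + 8 D$)
$t = 30$ ($t = \left(-2 + \left(16 + 8 \cdot 2\right)\right) + 0 = \left(-2 + \left(16 + 16\right)\right) + 0 = \left(-2 + 32\right) + 0 = 30 + 0 = 30$)
$\left(23 - J{\left(-2,-6 \right)}\right) \left(1 + t\right) 4 F = \left(23 - -6\right) \left(1 + 30\right) 4 \cdot 98 = \left(23 + 6\right) 31 \cdot 4 \cdot 98 = 29 \cdot 124 \cdot 98 = 3596 \cdot 98 = 352408$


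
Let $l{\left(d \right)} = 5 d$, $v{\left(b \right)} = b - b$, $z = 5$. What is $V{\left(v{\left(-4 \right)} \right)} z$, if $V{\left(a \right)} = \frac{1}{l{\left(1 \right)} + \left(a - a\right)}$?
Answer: $1$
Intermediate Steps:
$v{\left(b \right)} = 0$
$V{\left(a \right)} = \frac{1}{5}$ ($V{\left(a \right)} = \frac{1}{5 \cdot 1 + \left(a - a\right)} = \frac{1}{5 + 0} = \frac{1}{5}$)
$V{\left(v{\left(-4 \right)} \right)} z = \frac{1}{5} \cdot 5 = 1$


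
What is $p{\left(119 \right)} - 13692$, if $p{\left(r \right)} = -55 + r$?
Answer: $-13628$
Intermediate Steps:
$p{\left(119 \right)} - 13692 = \left(-55 + 119\right) - 13692 = 64 - 13692 = -13628$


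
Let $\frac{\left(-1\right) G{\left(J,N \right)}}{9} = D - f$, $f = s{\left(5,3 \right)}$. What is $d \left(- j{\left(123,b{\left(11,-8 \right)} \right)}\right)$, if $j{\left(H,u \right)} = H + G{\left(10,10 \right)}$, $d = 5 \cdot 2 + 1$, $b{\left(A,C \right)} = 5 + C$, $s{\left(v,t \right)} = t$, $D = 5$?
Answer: $-1155$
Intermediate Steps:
$f = 3$
$G{\left(J,N \right)} = -18$ ($G{\left(J,N \right)} = - 9 \left(5 - 3\right) = \left(-9\right) 2 = -18$)
$d = 11$ ($d = 10 + 1 = 11$)
$j{\left(H,u \right)} = -18 + H$ ($j{\left(H,u \right)} = H - 18 = -18 + H$)
$d \left(- j{\left(123,b{\left(11,-8 \right)} \right)}\right) = 11 \left(- (-18 + 123)\right) = 11 \left(\left(-1\right) 105\right) = 11 \left(-105\right) = -1155$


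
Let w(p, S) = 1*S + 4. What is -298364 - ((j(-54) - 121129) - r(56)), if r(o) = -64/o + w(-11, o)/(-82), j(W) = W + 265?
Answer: -50927540/287 ≈ -1.7745e+5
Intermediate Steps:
w(p, S) = 4 + S (w(p, S) = S + 4 = 4 + S)
j(W) = 265 + W
r(o) = -2/41 - 64/o - o/82 (r(o) = -64/o + (4 + o)/(-82) = -64/o + (4 + o)*(-1/82) = -64/o + (-2/41 - o/82) = -2/41 - 64/o - o/82)
-298364 - ((j(-54) - 121129) - r(56)) = -298364 - (((265 - 54) - 121129) - (-5248 + 56*(-4 - 1*56))/(82*56)) = -298364 - ((211 - 121129) - (-5248 + 56*(-4 - 56))/(82*56)) = -298364 - (-120918 - (-5248 + 56*(-60))/(82*56)) = -298364 - (-120918 - (-5248 - 3360)/(82*56)) = -298364 - (-120918 - (-8608)/(82*56)) = -298364 - (-120918 - 1*(-538/287)) = -298364 - (-120918 + 538/287) = -298364 - 1*(-34702928/287) = -298364 + 34702928/287 = -50927540/287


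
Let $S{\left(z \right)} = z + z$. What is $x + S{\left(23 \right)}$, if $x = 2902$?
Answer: $2948$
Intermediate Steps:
$S{\left(z \right)} = 2 z$
$x + S{\left(23 \right)} = 2902 + 2 \cdot 23 = 2902 + 46 = 2948$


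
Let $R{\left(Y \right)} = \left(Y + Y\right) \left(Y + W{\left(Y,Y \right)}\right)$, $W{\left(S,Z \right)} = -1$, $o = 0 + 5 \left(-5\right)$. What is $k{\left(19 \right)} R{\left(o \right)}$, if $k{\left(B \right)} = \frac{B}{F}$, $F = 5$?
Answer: $4940$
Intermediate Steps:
$o = -25$ ($o = 0 - 25 = -25$)
$k{\left(B \right)} = \frac{B}{5}$
$R{\left(Y \right)} = 2 Y \left(-1 + Y\right)$ ($R{\left(Y \right)} = \left(Y + Y\right) \left(Y - 1\right) = 2 Y \left(-1 + Y\right)$)
$k{\left(19 \right)} R{\left(o \right)} = \frac{1}{5} \cdot 19 \cdot 2 \left(-25\right) \left(-1 - 25\right) = \frac{19 \cdot 2 \left(-25\right) \left(-26\right)}{5} = \frac{19}{5} \cdot 1300 = 4940$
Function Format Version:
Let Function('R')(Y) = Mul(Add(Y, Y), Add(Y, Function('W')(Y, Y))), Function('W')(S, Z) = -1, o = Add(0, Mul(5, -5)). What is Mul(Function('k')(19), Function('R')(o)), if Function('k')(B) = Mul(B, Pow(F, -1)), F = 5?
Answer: 4940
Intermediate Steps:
o = -25 (o = Add(0, -25) = -25)
Function('k')(B) = Mul(Rational(1, 5), B) (Function('k')(B) = Mul(B, Pow(5, -1)) = Mul(B, Rational(1, 5)) = Mul(Rational(1, 5), B))
Function('R')(Y) = Mul(2, Y, Add(-1, Y)) (Function('R')(Y) = Mul(Add(Y, Y), Add(Y, -1)) = Mul(Mul(2, Y), Add(-1, Y)) = Mul(2, Y, Add(-1, Y)))
Mul(Function('k')(19), Function('R')(o)) = Mul(Mul(Rational(1, 5), 19), Mul(2, -25, Add(-1, -25))) = Mul(Rational(19, 5), Mul(2, -25, -26)) = Mul(Rational(19, 5), 1300) = 4940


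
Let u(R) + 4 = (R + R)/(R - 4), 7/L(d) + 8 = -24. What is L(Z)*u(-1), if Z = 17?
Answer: 63/80 ≈ 0.78750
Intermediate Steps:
L(d) = -7/32 (L(d) = 7/(-8 - 24) = 7/(-32) = 7*(-1/32) = -7/32)
u(R) = -4 + 2*R/(-4 + R) (u(R) = -4 + (R + R)/(R - 4) = -4 + (2*R)/(-4 + R) = -4 + 2*R/(-4 + R))
L(Z)*u(-1) = -7*(8 - 1*(-1))/(16*(-4 - 1)) = -7*(8 + 1)/(16*(-5)) = -7*(-1)*9/(16*5) = -7/32*(-18/5) = 63/80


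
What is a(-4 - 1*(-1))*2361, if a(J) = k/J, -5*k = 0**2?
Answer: 0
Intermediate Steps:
k = 0 (k = -1/5*0**2 = -1/5*0 = 0)
a(J) = 0 (a(J) = 0/J = 0)
a(-4 - 1*(-1))*2361 = 0*2361 = 0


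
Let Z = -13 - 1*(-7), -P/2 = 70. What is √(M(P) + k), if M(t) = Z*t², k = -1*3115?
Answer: I*√120715 ≈ 347.44*I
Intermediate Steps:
P = -140 (P = -2*70 = -140)
Z = -6 (Z = -13 + 7 = -6)
k = -3115
M(t) = -6*t²
√(M(P) + k) = √(-6*(-140)² - 3115) = √(-6*19600 - 3115) = √(-117600 - 3115) = √(-120715) = I*√120715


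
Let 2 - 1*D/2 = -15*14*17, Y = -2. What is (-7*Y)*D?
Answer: 100016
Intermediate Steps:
D = 7144 (D = 4 - 2*(-15*14)*17 = 4 - (-420)*17 = 4 - 2*(-3570) = 4 + 7140 = 7144)
(-7*Y)*D = -7*(-2)*7144 = 14*7144 = 100016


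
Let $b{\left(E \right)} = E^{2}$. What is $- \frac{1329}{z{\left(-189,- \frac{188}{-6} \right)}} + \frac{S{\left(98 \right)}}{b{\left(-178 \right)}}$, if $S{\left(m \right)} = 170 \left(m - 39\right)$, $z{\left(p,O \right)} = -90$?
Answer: $\frac{1792114}{118815} \approx 15.083$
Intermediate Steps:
$S{\left(m \right)} = -6630 + 170 m$ ($S{\left(m \right)} = 170 \left(-39 + m\right) = -6630 + 170 m$)
$- \frac{1329}{z{\left(-189,- \frac{188}{-6} \right)}} + \frac{S{\left(98 \right)}}{b{\left(-178 \right)}} = - \frac{1329}{-90} + \frac{-6630 + 170 \cdot 98}{\left(-178\right)^{2}} = \left(-1329\right) \left(- \frac{1}{90}\right) + \frac{-6630 + 16660}{31684} = \frac{443}{30} + 10030 \cdot \frac{1}{31684} = \frac{443}{30} + \frac{5015}{15842} = \frac{1792114}{118815}$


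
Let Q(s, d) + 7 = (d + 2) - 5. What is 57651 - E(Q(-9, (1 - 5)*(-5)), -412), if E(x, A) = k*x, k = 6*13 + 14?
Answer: 56731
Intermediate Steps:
Q(s, d) = -10 + d (Q(s, d) = -7 + ((d + 2) - 5) = -7 + ((2 + d) - 5) = -7 + (-3 + d) = -10 + d)
k = 92 (k = 78 + 14 = 92)
E(x, A) = 92*x
57651 - E(Q(-9, (1 - 5)*(-5)), -412) = 57651 - 92*(-10 + (1 - 5)*(-5)) = 57651 - 92*(-10 - 4*(-5)) = 57651 - 92*(-10 + 20) = 57651 - 92*10 = 57651 - 1*920 = 57651 - 920 = 56731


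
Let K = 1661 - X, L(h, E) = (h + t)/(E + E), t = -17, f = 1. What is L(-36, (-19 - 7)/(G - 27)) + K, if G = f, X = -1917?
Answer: 7103/2 ≈ 3551.5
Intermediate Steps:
G = 1
L(h, E) = (-17 + h)/(2*E) (L(h, E) = (h - 17)/(E + E) = (-17 + h)/((2*E)) = (-17 + h)*(1/(2*E)) = (-17 + h)/(2*E))
K = 3578 (K = 1661 - 1*(-1917) = 1661 + 1917 = 3578)
L(-36, (-19 - 7)/(G - 27)) + K = (-17 - 36)/(2*(((-19 - 7)/(1 - 27)))) + 3578 = (½)*(-53)/(-26/(-26)) + 3578 = (½)*(-53)/(-26*(-1/26)) + 3578 = (½)*(-53)/1 + 3578 = (½)*1*(-53) + 3578 = -53/2 + 3578 = 7103/2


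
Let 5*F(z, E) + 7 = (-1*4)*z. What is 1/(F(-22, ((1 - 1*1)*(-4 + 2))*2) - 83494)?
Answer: -5/417389 ≈ -1.1979e-5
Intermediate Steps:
F(z, E) = -7/5 - 4*z/5 (F(z, E) = -7/5 + ((-1*4)*z)/5 = -7/5 + (-4*z)/5 = -7/5 - 4*z/5)
1/(F(-22, ((1 - 1*1)*(-4 + 2))*2) - 83494) = 1/((-7/5 - ⅘*(-22)) - 83494) = 1/((-7/5 + 88/5) - 83494) = 1/(81/5 - 83494) = 1/(-417389/5) = -5/417389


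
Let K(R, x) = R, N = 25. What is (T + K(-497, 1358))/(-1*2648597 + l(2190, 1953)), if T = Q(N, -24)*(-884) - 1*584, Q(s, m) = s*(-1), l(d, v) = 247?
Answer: -21019/2648350 ≈ -0.0079366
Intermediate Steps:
Q(s, m) = -s
T = 21516 (T = -1*25*(-884) - 1*584 = -25*(-884) - 584 = 22100 - 584 = 21516)
(T + K(-497, 1358))/(-1*2648597 + l(2190, 1953)) = (21516 - 497)/(-1*2648597 + 247) = 21019/(-2648597 + 247) = 21019/(-2648350) = 21019*(-1/2648350) = -21019/2648350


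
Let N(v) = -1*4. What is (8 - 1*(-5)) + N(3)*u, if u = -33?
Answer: 145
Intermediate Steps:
N(v) = -4
(8 - 1*(-5)) + N(3)*u = (8 - 1*(-5)) - 4*(-33) = (8 + 5) + 132 = 13 + 132 = 145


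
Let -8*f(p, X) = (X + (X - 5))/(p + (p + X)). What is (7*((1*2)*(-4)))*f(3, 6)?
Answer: 49/12 ≈ 4.0833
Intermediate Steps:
f(p, X) = -(-5 + 2*X)/(8*(X + 2*p)) (f(p, X) = -(X + (X - 5))/(8*(p + (p + X))) = -(X + (-5 + X))/(8*(p + (X + p))) = -(-5 + 2*X)/(8*(X + 2*p)))
(7*((1*2)*(-4)))*f(3, 6) = (7*((1*2)*(-4)))*((5 - 2*6)/(8*(6 + 2*3))) = (7*(2*(-4)))*((5 - 12)/(8*(6 + 6))) = (7*(-8))*((⅛)*(-7)/12) = -7*(-7)/12 = -56*(-7/96) = 49/12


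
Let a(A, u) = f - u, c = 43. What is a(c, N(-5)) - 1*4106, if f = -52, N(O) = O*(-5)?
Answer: -4183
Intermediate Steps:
N(O) = -5*O
a(A, u) = -52 - u
a(c, N(-5)) - 1*4106 = (-52 - (-5)*(-5)) - 1*4106 = (-52 - 1*25) - 4106 = (-52 - 25) - 4106 = -77 - 4106 = -4183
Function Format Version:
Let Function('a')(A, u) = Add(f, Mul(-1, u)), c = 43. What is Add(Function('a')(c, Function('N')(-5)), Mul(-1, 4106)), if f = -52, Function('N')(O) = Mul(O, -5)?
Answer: -4183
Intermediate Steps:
Function('N')(O) = Mul(-5, O)
Function('a')(A, u) = Add(-52, Mul(-1, u))
Add(Function('a')(c, Function('N')(-5)), Mul(-1, 4106)) = Add(Add(-52, Mul(-1, Mul(-5, -5))), Mul(-1, 4106)) = Add(Add(-52, Mul(-1, 25)), -4106) = Add(Add(-52, -25), -4106) = Add(-77, -4106) = -4183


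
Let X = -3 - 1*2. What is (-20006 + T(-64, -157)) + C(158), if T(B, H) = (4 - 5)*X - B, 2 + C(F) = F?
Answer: -19781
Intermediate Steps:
X = -5 (X = -3 - 2 = -5)
C(F) = -2 + F
T(B, H) = 5 - B (T(B, H) = (4 - 5)*(-5) - B = -1*(-5) - B = 5 - B)
(-20006 + T(-64, -157)) + C(158) = (-20006 + (5 - 1*(-64))) + (-2 + 158) = (-20006 + (5 + 64)) + 156 = (-20006 + 69) + 156 = -19937 + 156 = -19781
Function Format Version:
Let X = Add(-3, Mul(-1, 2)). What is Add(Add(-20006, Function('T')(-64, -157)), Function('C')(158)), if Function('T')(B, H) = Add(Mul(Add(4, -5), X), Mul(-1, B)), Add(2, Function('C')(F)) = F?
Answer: -19781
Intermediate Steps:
X = -5 (X = Add(-3, -2) = -5)
Function('C')(F) = Add(-2, F)
Function('T')(B, H) = Add(5, Mul(-1, B)) (Function('T')(B, H) = Add(Mul(Add(4, -5), -5), Mul(-1, B)) = Add(Mul(-1, -5), Mul(-1, B)) = Add(5, Mul(-1, B)))
Add(Add(-20006, Function('T')(-64, -157)), Function('C')(158)) = Add(Add(-20006, Add(5, Mul(-1, -64))), Add(-2, 158)) = Add(Add(-20006, Add(5, 64)), 156) = Add(Add(-20006, 69), 156) = Add(-19937, 156) = -19781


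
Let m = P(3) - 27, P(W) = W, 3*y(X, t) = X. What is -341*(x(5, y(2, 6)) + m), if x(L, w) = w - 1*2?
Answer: 25916/3 ≈ 8638.7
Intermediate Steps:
y(X, t) = X/3
x(L, w) = -2 + w (x(L, w) = w - 2 = -2 + w)
m = -24 (m = 3 - 27 = -24)
-341*(x(5, y(2, 6)) + m) = -341*((-2 + (⅓)*2) - 24) = -341*((-2 + ⅔) - 24) = -341*(-4/3 - 24) = -341*(-76/3) = 25916/3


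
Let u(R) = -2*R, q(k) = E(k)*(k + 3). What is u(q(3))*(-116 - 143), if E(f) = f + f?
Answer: 18648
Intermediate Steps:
E(f) = 2*f
q(k) = 2*k*(3 + k) (q(k) = (2*k)*(k + 3) = (2*k)*(3 + k) = 2*k*(3 + k))
u(q(3))*(-116 - 143) = (-4*3*(3 + 3))*(-116 - 143) = -4*3*6*(-259) = -2*36*(-259) = -72*(-259) = 18648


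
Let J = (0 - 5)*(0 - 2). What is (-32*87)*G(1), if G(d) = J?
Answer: -27840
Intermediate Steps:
J = 10 (J = -5*(-2) = 10)
G(d) = 10
(-32*87)*G(1) = -32*87*10 = -2784*10 = -27840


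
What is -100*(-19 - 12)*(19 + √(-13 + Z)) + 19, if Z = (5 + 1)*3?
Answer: 58919 + 3100*√5 ≈ 65851.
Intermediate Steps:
Z = 18 (Z = 6*3 = 18)
-100*(-19 - 12)*(19 + √(-13 + Z)) + 19 = -100*(-19 - 12)*(19 + √(-13 + 18)) + 19 = -(-3100)*(19 + √5) + 19 = -100*(-589 - 31*√5) + 19 = (58900 + 3100*√5) + 19 = 58919 + 3100*√5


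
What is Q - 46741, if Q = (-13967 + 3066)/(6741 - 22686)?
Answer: -745274344/15945 ≈ -46740.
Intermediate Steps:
Q = 10901/15945 (Q = -10901/(-15945) = -10901*(-1/15945) = 10901/15945 ≈ 0.68366)
Q - 46741 = 10901/15945 - 46741 = -745274344/15945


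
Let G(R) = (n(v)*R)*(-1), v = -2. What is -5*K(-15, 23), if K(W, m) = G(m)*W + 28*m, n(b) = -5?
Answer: 5405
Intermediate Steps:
G(R) = 5*R (G(R) = -5*R*(-1) = 5*R)
K(W, m) = 28*m + 5*W*m (K(W, m) = (5*m)*W + 28*m = 5*W*m + 28*m = 28*m + 5*W*m)
-5*K(-15, 23) = -115*(28 + 5*(-15)) = -115*(28 - 75) = -115*(-47) = -5*(-1081) = 5405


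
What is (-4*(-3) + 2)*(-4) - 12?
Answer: -68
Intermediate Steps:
(-4*(-3) + 2)*(-4) - 12 = (12 + 2)*(-4) - 12 = 14*(-4) - 12 = -56 - 12 = -68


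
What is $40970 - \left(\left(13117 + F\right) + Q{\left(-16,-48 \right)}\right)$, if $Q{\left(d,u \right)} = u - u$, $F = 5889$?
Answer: $21964$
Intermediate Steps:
$Q{\left(d,u \right)} = 0$
$40970 - \left(\left(13117 + F\right) + Q{\left(-16,-48 \right)}\right) = 40970 - \left(\left(13117 + 5889\right) + 0\right) = 40970 - \left(19006 + 0\right) = 40970 - 19006 = 21964$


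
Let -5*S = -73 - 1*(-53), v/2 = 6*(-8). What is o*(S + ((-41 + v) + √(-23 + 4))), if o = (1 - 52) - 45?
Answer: 12768 - 96*I*√19 ≈ 12768.0 - 418.45*I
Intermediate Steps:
v = -96 (v = 2*(6*(-8)) = 2*(-48) = -96)
o = -96 (o = -51 - 45 = -96)
S = 4 (S = -(-73 - 1*(-53))/5 = -(-73 + 53)/5 = -⅕*(-20) = 4)
o*(S + ((-41 + v) + √(-23 + 4))) = -96*(4 + ((-41 - 96) + √(-23 + 4))) = -96*(4 + (-137 + √(-19))) = -96*(4 + (-137 + I*√19)) = -96*(-133 + I*√19) = 12768 - 96*I*√19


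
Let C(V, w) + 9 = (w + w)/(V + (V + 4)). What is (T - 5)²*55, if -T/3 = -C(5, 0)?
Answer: 56320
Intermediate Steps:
C(V, w) = -9 + 2*w/(4 + 2*V) (C(V, w) = -9 + (w + w)/(V + (V + 4)) = -9 + (2*w)/(V + (4 + V)) = -9 + (2*w)/(4 + 2*V) = -9 + 2*w/(4 + 2*V))
T = -27 (T = -(-3)*(-18 + 0 - 9*5)/(2 + 5) = -(-3)*(-18 + 0 - 45)/7 = -(-3)*(⅐)*(-63) = -(-3)*(-9) = -3*9 = -27)
(T - 5)²*55 = (-27 - 5)²*55 = (-32)²*55 = 1024*55 = 56320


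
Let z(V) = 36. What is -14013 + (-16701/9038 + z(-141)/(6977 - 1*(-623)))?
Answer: -120332844579/8586100 ≈ -14015.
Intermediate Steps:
-14013 + (-16701/9038 + z(-141)/(6977 - 1*(-623))) = -14013 + (-16701/9038 + 36/(6977 - 1*(-623))) = -14013 + (-16701*1/9038 + 36/(6977 + 623)) = -14013 + (-16701/9038 + 36/7600) = -14013 + (-16701/9038 + 36*(1/7600)) = -14013 + (-16701/9038 + 9/1900) = -14013 - 15825279/8586100 = -120332844579/8586100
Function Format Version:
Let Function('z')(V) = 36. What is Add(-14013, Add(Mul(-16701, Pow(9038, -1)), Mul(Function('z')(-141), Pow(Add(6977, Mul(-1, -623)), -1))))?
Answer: Rational(-120332844579, 8586100) ≈ -14015.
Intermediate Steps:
Add(-14013, Add(Mul(-16701, Pow(9038, -1)), Mul(Function('z')(-141), Pow(Add(6977, Mul(-1, -623)), -1)))) = Add(-14013, Add(Mul(-16701, Pow(9038, -1)), Mul(36, Pow(Add(6977, Mul(-1, -623)), -1)))) = Add(-14013, Add(Mul(-16701, Rational(1, 9038)), Mul(36, Pow(Add(6977, 623), -1)))) = Add(-14013, Add(Rational(-16701, 9038), Mul(36, Pow(7600, -1)))) = Add(-14013, Add(Rational(-16701, 9038), Mul(36, Rational(1, 7600)))) = Add(-14013, Add(Rational(-16701, 9038), Rational(9, 1900))) = Add(-14013, Rational(-15825279, 8586100)) = Rational(-120332844579, 8586100)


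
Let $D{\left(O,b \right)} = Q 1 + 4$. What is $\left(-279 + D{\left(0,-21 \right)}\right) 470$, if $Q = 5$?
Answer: $-126900$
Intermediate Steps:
$D{\left(O,b \right)} = 9$ ($D{\left(O,b \right)} = 5 \cdot 1 + 4 = 5 + 4 = 9$)
$\left(-279 + D{\left(0,-21 \right)}\right) 470 = \left(-279 + 9\right) 470 = \left(-270\right) 470 = -126900$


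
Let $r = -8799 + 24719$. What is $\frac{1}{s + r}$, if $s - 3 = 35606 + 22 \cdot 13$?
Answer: $\frac{1}{51815} \approx 1.9299 \cdot 10^{-5}$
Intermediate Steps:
$r = 15920$
$s = 35895$ ($s = 3 + \left(35606 + 22 \cdot 13\right) = 3 + \left(35606 + 286\right) = 3 + 35892 = 35895$)
$\frac{1}{s + r} = \frac{1}{35895 + 15920} = \frac{1}{51815}$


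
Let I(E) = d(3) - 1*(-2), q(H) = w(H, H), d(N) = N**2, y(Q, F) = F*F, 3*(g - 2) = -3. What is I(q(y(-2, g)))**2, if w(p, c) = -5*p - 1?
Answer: 121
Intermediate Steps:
g = 1 (g = 2 + (1/3)*(-3) = 2 - 1 = 1)
y(Q, F) = F**2
w(p, c) = -1 - 5*p
q(H) = -1 - 5*H
I(E) = 11 (I(E) = 3**2 - 1*(-2) = 9 + 2 = 11)
I(q(y(-2, g)))**2 = 11**2 = 121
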